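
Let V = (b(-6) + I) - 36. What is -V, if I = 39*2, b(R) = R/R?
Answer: -43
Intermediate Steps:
b(R) = 1
I = 78
V = 43 (V = (1 + 78) - 36 = 79 - 36 = 43)
-V = -1*43 = -43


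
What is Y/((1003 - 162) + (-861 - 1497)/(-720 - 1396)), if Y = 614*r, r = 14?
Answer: 9094568/890957 ≈ 10.208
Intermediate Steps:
Y = 8596 (Y = 614*14 = 8596)
Y/((1003 - 162) + (-861 - 1497)/(-720 - 1396)) = 8596/((1003 - 162) + (-861 - 1497)/(-720 - 1396)) = 8596/(841 - 2358/(-2116)) = 8596/(841 - 2358*(-1/2116)) = 8596/(841 + 1179/1058) = 8596/(890957/1058) = 8596*(1058/890957) = 9094568/890957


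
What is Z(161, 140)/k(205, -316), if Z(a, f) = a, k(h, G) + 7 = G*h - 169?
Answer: -161/64956 ≈ -0.0024786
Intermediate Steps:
k(h, G) = -176 + G*h (k(h, G) = -7 + (G*h - 169) = -7 + (-169 + G*h) = -176 + G*h)
Z(161, 140)/k(205, -316) = 161/(-176 - 316*205) = 161/(-176 - 64780) = 161/(-64956) = 161*(-1/64956) = -161/64956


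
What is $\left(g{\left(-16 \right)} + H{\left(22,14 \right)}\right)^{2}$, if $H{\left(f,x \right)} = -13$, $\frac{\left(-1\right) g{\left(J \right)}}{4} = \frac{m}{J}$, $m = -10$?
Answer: $\frac{961}{4} \approx 240.25$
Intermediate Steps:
$g{\left(J \right)} = \frac{40}{J}$ ($g{\left(J \right)} = - 4 \left(- \frac{10}{J}\right) = \frac{40}{J}$)
$\left(g{\left(-16 \right)} + H{\left(22,14 \right)}\right)^{2} = \left(\frac{40}{-16} - 13\right)^{2} = \left(40 \left(- \frac{1}{16}\right) - 13\right)^{2} = \left(- \frac{5}{2} - 13\right)^{2} = \left(- \frac{31}{2}\right)^{2} = \frac{961}{4}$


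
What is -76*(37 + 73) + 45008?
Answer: 36648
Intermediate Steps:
-76*(37 + 73) + 45008 = -76*110 + 45008 = -8360 + 45008 = 36648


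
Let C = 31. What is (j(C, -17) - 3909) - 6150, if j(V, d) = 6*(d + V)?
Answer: -9975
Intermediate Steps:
j(V, d) = 6*V + 6*d (j(V, d) = 6*(V + d) = 6*V + 6*d)
(j(C, -17) - 3909) - 6150 = ((6*31 + 6*(-17)) - 3909) - 6150 = ((186 - 102) - 3909) - 6150 = (84 - 3909) - 6150 = -3825 - 6150 = -9975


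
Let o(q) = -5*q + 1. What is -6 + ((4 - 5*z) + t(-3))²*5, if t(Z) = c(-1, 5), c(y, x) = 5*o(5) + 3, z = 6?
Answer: 102239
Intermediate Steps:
o(q) = 1 - 5*q
c(y, x) = -117 (c(y, x) = 5*(1 - 5*5) + 3 = 5*(1 - 25) + 3 = 5*(-24) + 3 = -120 + 3 = -117)
t(Z) = -117
-6 + ((4 - 5*z) + t(-3))²*5 = -6 + ((4 - 5*6) - 117)²*5 = -6 + ((4 - 30) - 117)²*5 = -6 + (-26 - 117)²*5 = -6 + (-143)²*5 = -6 + 20449*5 = -6 + 102245 = 102239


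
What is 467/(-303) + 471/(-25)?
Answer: -154388/7575 ≈ -20.381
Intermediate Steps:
467/(-303) + 471/(-25) = 467*(-1/303) + 471*(-1/25) = -467/303 - 471/25 = -154388/7575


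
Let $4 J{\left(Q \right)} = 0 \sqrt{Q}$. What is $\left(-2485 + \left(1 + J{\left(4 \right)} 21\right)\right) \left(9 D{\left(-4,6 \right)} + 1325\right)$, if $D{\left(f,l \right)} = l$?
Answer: $-3425436$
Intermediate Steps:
$J{\left(Q \right)} = 0$ ($J{\left(Q \right)} = \frac{0 \sqrt{Q}}{4} = \frac{1}{4} \cdot 0 = 0$)
$\left(-2485 + \left(1 + J{\left(4 \right)} 21\right)\right) \left(9 D{\left(-4,6 \right)} + 1325\right) = \left(-2485 + \left(1 + 0 \cdot 21\right)\right) \left(9 \cdot 6 + 1325\right) = \left(-2485 + \left(1 + 0\right)\right) \left(54 + 1325\right) = \left(-2485 + 1\right) 1379 = \left(-2484\right) 1379 = -3425436$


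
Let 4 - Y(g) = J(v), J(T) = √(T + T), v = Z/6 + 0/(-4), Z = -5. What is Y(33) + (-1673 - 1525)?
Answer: -3194 - I*√15/3 ≈ -3194.0 - 1.291*I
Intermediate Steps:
v = -⅚ (v = -5/6 + 0/(-4) = -5*⅙ + 0*(-¼) = -⅚ + 0 = -⅚ ≈ -0.83333)
J(T) = √2*√T (J(T) = √(2*T) = √2*√T)
Y(g) = 4 - I*√15/3 (Y(g) = 4 - √2*√(-⅚) = 4 - √2*I*√30/6 = 4 - I*√15/3)
Y(33) + (-1673 - 1525) = (4 - I*√15/3) + (-1673 - 1525) = (4 - I*√15/3) - 3198 = -3194 - I*√15/3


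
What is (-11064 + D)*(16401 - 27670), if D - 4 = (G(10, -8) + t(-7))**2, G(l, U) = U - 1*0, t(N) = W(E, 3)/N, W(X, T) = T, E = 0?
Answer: 6067894471/49 ≈ 1.2383e+8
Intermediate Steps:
t(N) = 3/N
G(l, U) = U (G(l, U) = U + 0 = U)
D = 3677/49 (D = 4 + (-8 + 3/(-7))**2 = 4 + (-8 + 3*(-1/7))**2 = 4 + (-8 - 3/7)**2 = 4 + (-59/7)**2 = 4 + 3481/49 = 3677/49 ≈ 75.041)
(-11064 + D)*(16401 - 27670) = (-11064 + 3677/49)*(16401 - 27670) = -538459/49*(-11269) = 6067894471/49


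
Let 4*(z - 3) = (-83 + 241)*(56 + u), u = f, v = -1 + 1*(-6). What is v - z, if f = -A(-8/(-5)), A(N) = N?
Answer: -10794/5 ≈ -2158.8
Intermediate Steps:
v = -7 (v = -1 - 6 = -7)
f = -8/5 (f = -(-8)/(-5) = -(-8)*(-1)/5 = -1*8/5 = -8/5 ≈ -1.6000)
u = -8/5 ≈ -1.6000
z = 10759/5 (z = 3 + ((-83 + 241)*(56 - 8/5))/4 = 3 + (158*(272/5))/4 = 3 + (¼)*(42976/5) = 3 + 10744/5 = 10759/5 ≈ 2151.8)
v - z = -7 - 1*10759/5 = -7 - 10759/5 = -10794/5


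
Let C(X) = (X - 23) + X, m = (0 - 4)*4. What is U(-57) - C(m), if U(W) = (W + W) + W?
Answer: -116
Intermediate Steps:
U(W) = 3*W (U(W) = 2*W + W = 3*W)
m = -16 (m = -4*4 = -16)
C(X) = -23 + 2*X (C(X) = (-23 + X) + X = -23 + 2*X)
U(-57) - C(m) = 3*(-57) - (-23 + 2*(-16)) = -171 - (-23 - 32) = -171 - 1*(-55) = -171 + 55 = -116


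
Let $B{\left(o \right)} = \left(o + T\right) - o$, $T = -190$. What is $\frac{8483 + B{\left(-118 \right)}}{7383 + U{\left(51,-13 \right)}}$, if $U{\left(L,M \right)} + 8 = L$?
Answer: $\frac{8293}{7426} \approx 1.1168$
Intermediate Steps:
$U{\left(L,M \right)} = -8 + L$
$B{\left(o \right)} = -190$ ($B{\left(o \right)} = \left(o - 190\right) - o = \left(-190 + o\right) - o = -190$)
$\frac{8483 + B{\left(-118 \right)}}{7383 + U{\left(51,-13 \right)}} = \frac{8483 - 190}{7383 + \left(-8 + 51\right)} = \frac{8293}{7383 + 43} = \frac{8293}{7426}$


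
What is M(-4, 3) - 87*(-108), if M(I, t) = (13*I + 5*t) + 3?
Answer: 9362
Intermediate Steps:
M(I, t) = 3 + 5*t + 13*I (M(I, t) = (5*t + 13*I) + 3 = 3 + 5*t + 13*I)
M(-4, 3) - 87*(-108) = (3 + 5*3 + 13*(-4)) - 87*(-108) = (3 + 15 - 52) + 9396 = -34 + 9396 = 9362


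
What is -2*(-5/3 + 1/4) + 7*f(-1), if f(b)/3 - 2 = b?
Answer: 143/6 ≈ 23.833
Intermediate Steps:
f(b) = 6 + 3*b
-2*(-5/3 + 1/4) + 7*f(-1) = -2*(-5/3 + 1/4) + 7*(6 + 3*(-1)) = -2*(-5*1/3 + 1*(1/4)) + 7*(6 - 3) = -2*(-5/3 + 1/4) + 7*3 = -2*(-17/12) + 21 = 17/6 + 21 = 143/6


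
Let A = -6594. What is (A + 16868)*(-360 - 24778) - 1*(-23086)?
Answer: -258244726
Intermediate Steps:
(A + 16868)*(-360 - 24778) - 1*(-23086) = (-6594 + 16868)*(-360 - 24778) - 1*(-23086) = 10274*(-25138) + 23086 = -258267812 + 23086 = -258244726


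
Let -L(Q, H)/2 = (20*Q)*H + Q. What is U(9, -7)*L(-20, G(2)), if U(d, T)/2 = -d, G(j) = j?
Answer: -29520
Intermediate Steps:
U(d, T) = -2*d (U(d, T) = 2*(-d) = -2*d)
L(Q, H) = -2*Q - 40*H*Q (L(Q, H) = -2*((20*Q)*H + Q) = -2*(20*H*Q + Q) = -2*(Q + 20*H*Q) = -2*Q - 40*H*Q)
U(9, -7)*L(-20, G(2)) = (-2*9)*(-2*(-20)*(1 + 20*2)) = -(-36)*(-20)*(1 + 40) = -(-36)*(-20)*41 = -18*1640 = -29520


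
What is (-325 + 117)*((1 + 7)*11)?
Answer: -18304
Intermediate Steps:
(-325 + 117)*((1 + 7)*11) = -1664*11 = -208*88 = -18304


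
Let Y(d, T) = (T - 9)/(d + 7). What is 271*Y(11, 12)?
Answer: 271/6 ≈ 45.167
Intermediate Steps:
Y(d, T) = (-9 + T)/(7 + d)
271*Y(11, 12) = 271*((-9 + 12)/(7 + 11)) = 271*(3/18) = 271*((1/18)*3) = 271*(1/6) = 271/6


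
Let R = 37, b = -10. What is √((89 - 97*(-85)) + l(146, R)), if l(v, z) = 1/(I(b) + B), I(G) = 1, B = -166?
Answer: √226892985/165 ≈ 91.291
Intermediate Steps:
l(v, z) = -1/165 (l(v, z) = 1/(1 - 166) = 1/(-165) = -1/165)
√((89 - 97*(-85)) + l(146, R)) = √((89 - 97*(-85)) - 1/165) = √((89 + 8245) - 1/165) = √(8334 - 1/165) = √(1375109/165) = √226892985/165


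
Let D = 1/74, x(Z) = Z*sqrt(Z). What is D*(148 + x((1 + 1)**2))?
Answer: 78/37 ≈ 2.1081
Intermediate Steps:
x(Z) = Z**(3/2)
D = 1/74 ≈ 0.013514
D*(148 + x((1 + 1)**2)) = (148 + ((1 + 1)**2)**(3/2))/74 = (148 + (2**2)**(3/2))/74 = (148 + 4**(3/2))/74 = (148 + 8)/74 = (1/74)*156 = 78/37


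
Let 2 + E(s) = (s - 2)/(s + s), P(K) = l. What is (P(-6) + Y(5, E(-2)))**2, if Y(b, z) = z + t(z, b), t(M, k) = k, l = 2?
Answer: 36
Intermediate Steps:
P(K) = 2
E(s) = -2 + (-2 + s)/(2*s) (E(s) = -2 + (s - 2)/(s + s) = -2 + (-2 + s)/((2*s)) = -2 + (-2 + s)*(1/(2*s)) = -2 + (-2 + s)/(2*s))
Y(b, z) = b + z (Y(b, z) = z + b = b + z)
(P(-6) + Y(5, E(-2)))**2 = (2 + (5 + (-3/2 - 1/(-2))))**2 = (2 + (5 + (-3/2 - 1*(-1/2))))**2 = (2 + (5 + (-3/2 + 1/2)))**2 = (2 + (5 - 1))**2 = (2 + 4)**2 = 6**2 = 36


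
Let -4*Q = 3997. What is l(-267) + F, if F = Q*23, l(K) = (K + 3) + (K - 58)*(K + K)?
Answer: 601213/4 ≈ 1.5030e+5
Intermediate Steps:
Q = -3997/4 (Q = -1/4*3997 = -3997/4 ≈ -999.25)
l(K) = 3 + K + 2*K*(-58 + K) (l(K) = (3 + K) + (-58 + K)*(2*K) = (3 + K) + 2*K*(-58 + K) = 3 + K + 2*K*(-58 + K))
F = -91931/4 (F = -3997/4*23 = -91931/4 ≈ -22983.)
l(-267) + F = (3 - 115*(-267) + 2*(-267)**2) - 91931/4 = (3 + 30705 + 2*71289) - 91931/4 = (3 + 30705 + 142578) - 91931/4 = 173286 - 91931/4 = 601213/4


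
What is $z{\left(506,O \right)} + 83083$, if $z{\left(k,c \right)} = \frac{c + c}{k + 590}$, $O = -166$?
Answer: $\frac{22764659}{274} \approx 83083.0$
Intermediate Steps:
$z{\left(k,c \right)} = \frac{2 c}{590 + k}$
$z{\left(506,O \right)} + 83083 = 2 \left(-166\right) \frac{1}{590 + 506} + 83083 = 2 \left(-166\right) \frac{1}{1096} + 83083 = - \frac{83}{274} + 83083 = \frac{22764659}{274}$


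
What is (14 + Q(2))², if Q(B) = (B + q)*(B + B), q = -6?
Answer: 4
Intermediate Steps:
Q(B) = 2*B*(-6 + B) (Q(B) = (B - 6)*(B + B) = (-6 + B)*(2*B) = 2*B*(-6 + B))
(14 + Q(2))² = (14 + 2*2*(-6 + 2))² = (14 + 2*2*(-4))² = (14 - 16)² = (-2)² = 4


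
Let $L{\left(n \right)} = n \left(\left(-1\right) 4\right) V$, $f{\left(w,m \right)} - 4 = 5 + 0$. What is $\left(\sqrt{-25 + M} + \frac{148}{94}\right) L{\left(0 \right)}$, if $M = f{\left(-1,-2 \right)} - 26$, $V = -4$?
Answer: $0$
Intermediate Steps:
$f{\left(w,m \right)} = 9$ ($f{\left(w,m \right)} = 4 + \left(5 + 0\right) = 4 + 5 = 9$)
$M = -17$ ($M = 9 - 26 = -17$)
$L{\left(n \right)} = 16 n$ ($L{\left(n \right)} = n \left(\left(-1\right) 4\right) \left(-4\right) = n \left(-4\right) \left(-4\right) = - 4 n \left(-4\right) = 16 n$)
$\left(\sqrt{-25 + M} + \frac{148}{94}\right) L{\left(0 \right)} = \left(\sqrt{-25 - 17} + \frac{148}{94}\right) 16 \cdot 0 = \left(\sqrt{-42} + 148 \cdot \frac{1}{94}\right) 0 = \left(i \sqrt{42} + \frac{74}{47}\right) 0 = \left(\frac{74}{47} + i \sqrt{42}\right) 0 = 0$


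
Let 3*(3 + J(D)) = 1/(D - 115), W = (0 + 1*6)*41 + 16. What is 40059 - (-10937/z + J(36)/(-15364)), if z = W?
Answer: 9564149930579/238503054 ≈ 40101.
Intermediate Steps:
W = 262 (W = (0 + 6)*41 + 16 = 6*41 + 16 = 246 + 16 = 262)
J(D) = -3 + 1/(3*(-115 + D)) (J(D) = -3 + 1/(3*(D - 115)) = -3 + 1/(3*(-115 + D)))
z = 262
40059 - (-10937/z + J(36)/(-15364)) = 40059 - (-10937/262 + ((1036 - 9*36)/(3*(-115 + 36)))/(-15364)) = 40059 - (-10937*1/262 + ((⅓)*(1036 - 324)/(-79))*(-1/15364)) = 40059 - (-10937/262 + ((⅓)*(-1/79)*712)*(-1/15364)) = 40059 - (-10937/262 - 712/237*(-1/15364)) = 40059 - (-10937/262 + 178/910317) = 40059 - 1*(-9956090393/238503054) = 40059 + 9956090393/238503054 = 9564149930579/238503054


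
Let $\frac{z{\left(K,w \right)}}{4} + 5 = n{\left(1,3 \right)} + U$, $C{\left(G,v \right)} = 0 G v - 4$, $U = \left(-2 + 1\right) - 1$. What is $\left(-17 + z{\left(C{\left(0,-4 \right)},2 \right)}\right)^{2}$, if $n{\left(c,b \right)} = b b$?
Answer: $81$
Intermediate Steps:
$n{\left(c,b \right)} = b^{2}$
$U = -2$ ($U = -1 - 1 = -2$)
$C{\left(G,v \right)} = -4$ ($C{\left(G,v \right)} = 0 v - 4 = 0 - 4 = -4$)
$z{\left(K,w \right)} = 8$ ($z{\left(K,w \right)} = -20 + 4 \left(3^{2} - 2\right) = -20 + 4 \left(9 - 2\right) = -20 + 4 \cdot 7 = -20 + 28 = 8$)
$\left(-17 + z{\left(C{\left(0,-4 \right)},2 \right)}\right)^{2} = \left(-17 + 8\right)^{2} = \left(-9\right)^{2} = 81$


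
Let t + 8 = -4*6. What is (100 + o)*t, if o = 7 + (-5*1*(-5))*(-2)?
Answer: -1824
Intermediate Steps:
t = -32 (t = -8 - 4*6 = -8 - 24 = -32)
o = -43 (o = 7 - 5*(-5)*(-2) = 7 + 25*(-2) = 7 - 50 = -43)
(100 + o)*t = (100 - 43)*(-32) = 57*(-32) = -1824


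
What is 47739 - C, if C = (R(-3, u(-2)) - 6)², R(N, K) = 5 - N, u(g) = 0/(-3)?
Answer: 47735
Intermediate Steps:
u(g) = 0 (u(g) = 0*(-⅓) = 0)
C = 4 (C = ((5 - 1*(-3)) - 6)² = ((5 + 3) - 6)² = (8 - 6)² = 2² = 4)
47739 - C = 47739 - 1*4 = 47739 - 4 = 47735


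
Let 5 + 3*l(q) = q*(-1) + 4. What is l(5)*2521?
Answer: -5042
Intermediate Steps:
l(q) = -1/3 - q/3 (l(q) = -5/3 + (q*(-1) + 4)/3 = -5/3 + (-q + 4)/3 = -5/3 + (4 - q)/3 = -5/3 + (4/3 - q/3) = -1/3 - q/3)
l(5)*2521 = (-1/3 - 1/3*5)*2521 = (-1/3 - 5/3)*2521 = -2*2521 = -5042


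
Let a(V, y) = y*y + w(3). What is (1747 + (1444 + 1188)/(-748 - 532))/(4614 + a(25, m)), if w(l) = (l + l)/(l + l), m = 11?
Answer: 279191/757760 ≈ 0.36844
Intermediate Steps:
w(l) = 1 (w(l) = (2*l)/((2*l)) = (2*l)*(1/(2*l)) = 1)
a(V, y) = 1 + y² (a(V, y) = y*y + 1 = y² + 1 = 1 + y²)
(1747 + (1444 + 1188)/(-748 - 532))/(4614 + a(25, m)) = (1747 + (1444 + 1188)/(-748 - 532))/(4614 + (1 + 11²)) = (1747 + 2632/(-1280))/(4614 + (1 + 121)) = (1747 + 2632*(-1/1280))/(4614 + 122) = (1747 - 329/160)/4736 = (279191/160)*(1/4736) = 279191/757760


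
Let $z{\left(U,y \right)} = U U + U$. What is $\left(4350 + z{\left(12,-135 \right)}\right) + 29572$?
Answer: $34078$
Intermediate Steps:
$z{\left(U,y \right)} = U + U^{2}$ ($z{\left(U,y \right)} = U^{2} + U = U + U^{2}$)
$\left(4350 + z{\left(12,-135 \right)}\right) + 29572 = \left(4350 + 12 \left(1 + 12\right)\right) + 29572 = \left(4350 + 12 \cdot 13\right) + 29572 = \left(4350 + 156\right) + 29572 = 4506 + 29572 = 34078$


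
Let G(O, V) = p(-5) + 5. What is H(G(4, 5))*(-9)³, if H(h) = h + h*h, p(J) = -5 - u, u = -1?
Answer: -1458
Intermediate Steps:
p(J) = -4 (p(J) = -5 - 1*(-1) = -5 + 1 = -4)
G(O, V) = 1 (G(O, V) = -4 + 5 = 1)
H(h) = h + h²
H(G(4, 5))*(-9)³ = (1*(1 + 1))*(-9)³ = (1*2)*(-729) = 2*(-729) = -1458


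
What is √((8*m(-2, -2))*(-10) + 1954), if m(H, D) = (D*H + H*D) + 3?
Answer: √1074 ≈ 32.772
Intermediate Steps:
m(H, D) = 3 + 2*D*H (m(H, D) = (D*H + D*H) + 3 = 2*D*H + 3 = 3 + 2*D*H)
√((8*m(-2, -2))*(-10) + 1954) = √((8*(3 + 2*(-2)*(-2)))*(-10) + 1954) = √((8*(3 + 8))*(-10) + 1954) = √((8*11)*(-10) + 1954) = √(88*(-10) + 1954) = √(-880 + 1954) = √1074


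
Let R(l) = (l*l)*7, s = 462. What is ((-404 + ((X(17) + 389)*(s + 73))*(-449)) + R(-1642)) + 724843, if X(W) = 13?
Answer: -76968843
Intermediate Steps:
R(l) = 7*l**2 (R(l) = l**2*7 = 7*l**2)
((-404 + ((X(17) + 389)*(s + 73))*(-449)) + R(-1642)) + 724843 = ((-404 + ((13 + 389)*(462 + 73))*(-449)) + 7*(-1642)**2) + 724843 = ((-404 + (402*535)*(-449)) + 7*2696164) + 724843 = ((-404 + 215070*(-449)) + 18873148) + 724843 = ((-404 - 96566430) + 18873148) + 724843 = (-96566834 + 18873148) + 724843 = -77693686 + 724843 = -76968843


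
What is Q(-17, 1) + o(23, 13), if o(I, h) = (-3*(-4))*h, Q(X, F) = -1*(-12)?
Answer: 168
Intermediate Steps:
Q(X, F) = 12
o(I, h) = 12*h
Q(-17, 1) + o(23, 13) = 12 + 12*13 = 12 + 156 = 168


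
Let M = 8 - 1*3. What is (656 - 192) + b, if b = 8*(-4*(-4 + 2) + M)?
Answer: 568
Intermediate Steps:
M = 5 (M = 8 - 3 = 5)
b = 104 (b = 8*(-4*(-4 + 2) + 5) = 8*(-4*(-2) + 5) = 8*(8 + 5) = 8*13 = 104)
(656 - 192) + b = (656 - 192) + 104 = 464 + 104 = 568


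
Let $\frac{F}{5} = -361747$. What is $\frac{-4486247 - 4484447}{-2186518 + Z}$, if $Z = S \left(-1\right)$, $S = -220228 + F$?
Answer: $\frac{8970694}{157555} \approx 56.937$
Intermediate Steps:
$F = -1808735$ ($F = 5 \left(-361747\right) = -1808735$)
$S = -2028963$ ($S = -220228 - 1808735 = -2028963$)
$Z = 2028963$ ($Z = \left(-2028963\right) \left(-1\right) = 2028963$)
$\frac{-4486247 - 4484447}{-2186518 + Z} = \frac{-4486247 - 4484447}{-2186518 + 2028963} = - \frac{8970694}{-157555} = \left(-8970694\right) \left(- \frac{1}{157555}\right) = \frac{8970694}{157555}$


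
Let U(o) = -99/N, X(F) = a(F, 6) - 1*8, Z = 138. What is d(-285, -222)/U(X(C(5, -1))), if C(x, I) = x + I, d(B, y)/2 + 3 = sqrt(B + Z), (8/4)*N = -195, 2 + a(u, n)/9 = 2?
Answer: -65/11 + 455*I*sqrt(3)/33 ≈ -5.9091 + 23.881*I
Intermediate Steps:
a(u, n) = 0 (a(u, n) = -18 + 9*2 = -18 + 18 = 0)
N = -195/2 (N = (1/2)*(-195) = -195/2 ≈ -97.500)
d(B, y) = -6 + 2*sqrt(138 + B) (d(B, y) = -6 + 2*sqrt(B + 138) = -6 + 2*sqrt(138 + B))
C(x, I) = I + x
X(F) = -8 (X(F) = 0 - 1*8 = 0 - 8 = -8)
U(o) = 66/65 (U(o) = -99/(-195/2) = -99*(-2/195) = 66/65)
d(-285, -222)/U(X(C(5, -1))) = (-6 + 2*sqrt(138 - 285))/(66/65) = (-6 + 2*sqrt(-147))*(65/66) = (-6 + 2*(7*I*sqrt(3)))*(65/66) = (-6 + 14*I*sqrt(3))*(65/66) = -65/11 + 455*I*sqrt(3)/33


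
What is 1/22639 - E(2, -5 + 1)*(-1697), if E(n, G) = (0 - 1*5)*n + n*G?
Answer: -691530893/22639 ≈ -30546.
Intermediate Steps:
E(n, G) = -5*n + G*n (E(n, G) = (0 - 5)*n + G*n = -5*n + G*n)
1/22639 - E(2, -5 + 1)*(-1697) = 1/22639 - 2*(-5 + (-5 + 1))*(-1697) = 1/22639 - 2*(-5 - 4)*(-1697) = 1/22639 - 2*(-9)*(-1697) = 1/22639 - (-18)*(-1697) = 1/22639 - 1*30546 = 1/22639 - 30546 = -691530893/22639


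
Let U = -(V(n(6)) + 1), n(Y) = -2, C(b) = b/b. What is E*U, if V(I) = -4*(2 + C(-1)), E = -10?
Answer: -110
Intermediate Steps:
C(b) = 1
V(I) = -12 (V(I) = -4*(2 + 1) = -4*3 = -12)
U = 11 (U = -(-12 + 1) = -1*(-11) = 11)
E*U = -10*11 = -110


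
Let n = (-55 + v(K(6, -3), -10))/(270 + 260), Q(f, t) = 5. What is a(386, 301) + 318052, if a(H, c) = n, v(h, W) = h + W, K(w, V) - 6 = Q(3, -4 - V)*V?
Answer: 84283743/265 ≈ 3.1805e+5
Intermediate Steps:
K(w, V) = 6 + 5*V
v(h, W) = W + h
n = -37/265 (n = (-55 + (-10 + (6 + 5*(-3))))/(270 + 260) = (-55 + (-10 + (6 - 15)))/530 = (-55 + (-10 - 9))*(1/530) = (-55 - 19)*(1/530) = -74*1/530 = -37/265 ≈ -0.13962)
a(H, c) = -37/265
a(386, 301) + 318052 = -37/265 + 318052 = 84283743/265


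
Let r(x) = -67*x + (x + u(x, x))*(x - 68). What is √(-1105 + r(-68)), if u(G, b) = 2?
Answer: 17*√43 ≈ 111.48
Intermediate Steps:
r(x) = -67*x + (-68 + x)*(2 + x) (r(x) = -67*x + (x + 2)*(x - 68) = -67*x + (2 + x)*(-68 + x) = -67*x + (-68 + x)*(2 + x))
√(-1105 + r(-68)) = √(-1105 + (-136 + (-68)² - 133*(-68))) = √(-1105 + (-136 + 4624 + 9044)) = √(-1105 + 13532) = √12427 = 17*√43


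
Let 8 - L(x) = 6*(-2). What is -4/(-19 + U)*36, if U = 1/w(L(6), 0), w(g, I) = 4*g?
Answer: 11520/1519 ≈ 7.5839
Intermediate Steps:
L(x) = 20 (L(x) = 8 - 6*(-2) = 8 - 1*(-12) = 8 + 12 = 20)
U = 1/80 (U = 1/(4*20) = 1/80 ≈ 0.012500)
-4/(-19 + U)*36 = -4/(-19 + 1/80)*36 = -4/(-1519/80)*36 = -4*(-80/1519)*36 = (320/1519)*36 = 11520/1519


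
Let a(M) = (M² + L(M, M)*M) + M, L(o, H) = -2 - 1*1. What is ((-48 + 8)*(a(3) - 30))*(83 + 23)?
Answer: 114480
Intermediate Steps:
L(o, H) = -3 (L(o, H) = -2 - 1 = -3)
a(M) = M² - 2*M (a(M) = (M² - 3*M) + M = M² - 2*M)
((-48 + 8)*(a(3) - 30))*(83 + 23) = ((-48 + 8)*(3*(-2 + 3) - 30))*(83 + 23) = -40*(3*1 - 30)*106 = -40*(3 - 30)*106 = -40*(-27)*106 = 1080*106 = 114480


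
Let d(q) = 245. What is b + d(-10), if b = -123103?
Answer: -122858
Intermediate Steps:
b + d(-10) = -123103 + 245 = -122858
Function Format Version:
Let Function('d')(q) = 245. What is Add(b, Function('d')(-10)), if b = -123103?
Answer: -122858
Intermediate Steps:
Add(b, Function('d')(-10)) = Add(-123103, 245) = -122858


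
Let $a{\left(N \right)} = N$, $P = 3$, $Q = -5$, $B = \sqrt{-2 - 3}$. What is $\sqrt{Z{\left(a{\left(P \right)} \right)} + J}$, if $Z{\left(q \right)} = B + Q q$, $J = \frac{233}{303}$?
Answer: $\frac{\sqrt{-1306536 + 91809 i \sqrt{5}}}{303} \approx 0.29547 + 3.784 i$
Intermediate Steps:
$B = i \sqrt{5}$ ($B = \sqrt{-5} = i \sqrt{5} \approx 2.2361 i$)
$J = \frac{233}{303}$ ($J = 233 \cdot \frac{1}{303} = \frac{233}{303} \approx 0.76898$)
$Z{\left(q \right)} = - 5 q + i \sqrt{5}$ ($Z{\left(q \right)} = i \sqrt{5} - 5 q = - 5 q + i \sqrt{5}$)
$\sqrt{Z{\left(a{\left(P \right)} \right)} + J} = \sqrt{\left(\left(-5\right) 3 + i \sqrt{5}\right) + \frac{233}{303}} = \sqrt{\left(-15 + i \sqrt{5}\right) + \frac{233}{303}} = \sqrt{- \frac{4312}{303} + i \sqrt{5}}$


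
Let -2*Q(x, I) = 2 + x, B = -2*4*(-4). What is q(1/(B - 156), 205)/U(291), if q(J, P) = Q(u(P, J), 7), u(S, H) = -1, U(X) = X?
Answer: -1/582 ≈ -0.0017182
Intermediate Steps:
B = 32 (B = -8*(-4) = 32)
Q(x, I) = -1 - x/2 (Q(x, I) = -(2 + x)/2 = -1 - x/2)
q(J, P) = -1/2 (q(J, P) = -1 - 1/2*(-1) = -1 + 1/2 = -1/2)
q(1/(B - 156), 205)/U(291) = -1/2/291 = -1/2*1/291 = -1/582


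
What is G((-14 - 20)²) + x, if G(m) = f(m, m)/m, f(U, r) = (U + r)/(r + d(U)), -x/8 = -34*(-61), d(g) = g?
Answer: -19180351/1156 ≈ -16592.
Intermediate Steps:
x = -16592 (x = -(-272)*(-61) = -8*2074 = -16592)
f(U, r) = 1 (f(U, r) = (U + r)/(r + U) = (U + r)/(U + r) = 1)
G(m) = 1/m
G((-14 - 20)²) + x = 1/((-14 - 20)²) - 16592 = 1/((-34)²) - 16592 = 1/1156 - 16592 = -19180351/1156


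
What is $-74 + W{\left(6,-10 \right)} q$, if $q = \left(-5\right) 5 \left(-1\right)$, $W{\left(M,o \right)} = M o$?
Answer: $-1574$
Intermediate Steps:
$q = 25$ ($q = \left(-25\right) \left(-1\right) = 25$)
$-74 + W{\left(6,-10 \right)} q = -74 + 6 \left(-10\right) 25 = -74 - 1500 = -1574$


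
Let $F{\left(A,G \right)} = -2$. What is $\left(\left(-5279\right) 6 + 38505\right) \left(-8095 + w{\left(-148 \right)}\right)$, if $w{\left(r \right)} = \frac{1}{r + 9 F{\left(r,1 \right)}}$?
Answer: $- \frac{9179299701}{166} \approx -5.5297 \cdot 10^{7}$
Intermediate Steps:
$w{\left(r \right)} = \frac{1}{-18 + r}$ ($w{\left(r \right)} = \frac{1}{r + 9 \left(-2\right)} = \frac{1}{r - 18} = \frac{1}{-18 + r}$)
$\left(\left(-5279\right) 6 + 38505\right) \left(-8095 + w{\left(-148 \right)}\right) = \left(\left(-5279\right) 6 + 38505\right) \left(-8095 + \frac{1}{-18 - 148}\right) = \left(-31674 + 38505\right) \left(-8095 + \frac{1}{-166}\right) = 6831 \left(-8095 - \frac{1}{166}\right) = 6831 \left(- \frac{1343771}{166}\right) = - \frac{9179299701}{166}$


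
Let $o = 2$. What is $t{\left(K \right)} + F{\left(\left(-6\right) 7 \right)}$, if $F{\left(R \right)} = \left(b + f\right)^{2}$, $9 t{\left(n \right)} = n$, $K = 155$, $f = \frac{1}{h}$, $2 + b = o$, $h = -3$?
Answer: $\frac{52}{3} \approx 17.333$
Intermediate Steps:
$b = 0$ ($b = -2 + 2 = 0$)
$f = - \frac{1}{3}$ ($f = \frac{1}{-3} = - \frac{1}{3} \approx -0.33333$)
$t{\left(n \right)} = \frac{n}{9}$
$F{\left(R \right)} = \frac{1}{9}$ ($F{\left(R \right)} = \left(0 - \frac{1}{3}\right)^{2} = \left(- \frac{1}{3}\right)^{2} = \frac{1}{9}$)
$t{\left(K \right)} + F{\left(\left(-6\right) 7 \right)} = \frac{1}{9} \cdot 155 + \frac{1}{9} = \frac{155}{9} + \frac{1}{9} = \frac{52}{3}$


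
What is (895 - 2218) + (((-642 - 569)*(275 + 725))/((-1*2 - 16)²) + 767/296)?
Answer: -121272121/23976 ≈ -5058.1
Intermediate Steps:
(895 - 2218) + (((-642 - 569)*(275 + 725))/((-1*2 - 16)²) + 767/296) = -1323 + ((-1211*1000)/((-2 - 16)²) + 767*(1/296)) = -1323 + (-1211000/((-18)²) + 767/296) = -1323 + (-1211000/324 + 767/296) = -1323 + (-1211000*1/324 + 767/296) = -1323 + (-302750/81 + 767/296) = -1323 - 89551873/23976 = -121272121/23976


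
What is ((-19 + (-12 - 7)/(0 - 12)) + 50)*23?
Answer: 8993/12 ≈ 749.42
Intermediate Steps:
((-19 + (-12 - 7)/(0 - 12)) + 50)*23 = ((-19 - 19/(-12)) + 50)*23 = ((-19 - 19*(-1/12)) + 50)*23 = ((-19 + 19/12) + 50)*23 = (-209/12 + 50)*23 = (391/12)*23 = 8993/12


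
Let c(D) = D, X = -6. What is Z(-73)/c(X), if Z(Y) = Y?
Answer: 73/6 ≈ 12.167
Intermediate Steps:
Z(-73)/c(X) = -73/(-6) = -73*(-⅙) = 73/6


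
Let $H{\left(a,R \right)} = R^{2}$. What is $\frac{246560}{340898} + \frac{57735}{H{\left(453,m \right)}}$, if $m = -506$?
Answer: $\frac{41404991095}{43641080164} \approx 0.94876$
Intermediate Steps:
$\frac{246560}{340898} + \frac{57735}{H{\left(453,m \right)}} = \frac{246560}{340898} + \frac{57735}{\left(-506\right)^{2}} = 246560 \cdot \frac{1}{340898} + \frac{57735}{256036} = \frac{123280}{170449} + 57735 \cdot \frac{1}{256036} = \frac{123280}{170449} + \frac{57735}{256036} = \frac{41404991095}{43641080164}$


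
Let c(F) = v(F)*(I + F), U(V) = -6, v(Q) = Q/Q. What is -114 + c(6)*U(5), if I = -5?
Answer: -120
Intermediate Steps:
v(Q) = 1
c(F) = -5 + F (c(F) = 1*(-5 + F) = -5 + F)
-114 + c(6)*U(5) = -114 + (-5 + 6)*(-6) = -114 + 1*(-6) = -114 - 6 = -120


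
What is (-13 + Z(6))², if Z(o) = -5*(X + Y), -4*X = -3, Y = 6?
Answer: 34969/16 ≈ 2185.6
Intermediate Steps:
X = ¾ (X = -¼*(-3) = ¾ ≈ 0.75000)
Z(o) = -135/4 (Z(o) = -5*(¾ + 6) = -5*27/4 = -135/4)
(-13 + Z(6))² = (-13 - 135/4)² = (-187/4)² = 34969/16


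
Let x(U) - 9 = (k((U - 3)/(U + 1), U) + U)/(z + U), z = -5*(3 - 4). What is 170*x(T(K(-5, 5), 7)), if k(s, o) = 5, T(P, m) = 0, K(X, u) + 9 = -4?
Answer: 1700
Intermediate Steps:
K(X, u) = -13 (K(X, u) = -9 - 4 = -13)
z = 5 (z = -5*(-1) = 5)
x(U) = 10 (x(U) = 9 + (5 + U)/(5 + U) = 9 + 1 = 10)
170*x(T(K(-5, 5), 7)) = 170*10 = 1700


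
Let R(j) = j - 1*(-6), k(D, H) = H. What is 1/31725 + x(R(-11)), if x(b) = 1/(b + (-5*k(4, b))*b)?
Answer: -6319/824850 ≈ -0.0076608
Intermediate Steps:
R(j) = 6 + j (R(j) = j + 6 = 6 + j)
x(b) = 1/(b - 5*b²) (x(b) = 1/(b + (-5*b)*b) = 1/(b - 5*b²))
1/31725 + x(R(-11)) = 1/31725 - 1/((6 - 11)*(-1 + 5*(6 - 11))) = 1/31725 - 1/(-5*(-1 + 5*(-5))) = 1/31725 - 1*(-⅕)/(-1 - 25) = 1/31725 - 1*(-⅕)/(-26) = 1/31725 - 1*(-⅕)*(-1/26) = 1/31725 - 1/130 = -6319/824850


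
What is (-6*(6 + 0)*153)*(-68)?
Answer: 374544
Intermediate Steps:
(-6*(6 + 0)*153)*(-68) = (-6*6*153)*(-68) = -36*153*(-68) = -5508*(-68) = 374544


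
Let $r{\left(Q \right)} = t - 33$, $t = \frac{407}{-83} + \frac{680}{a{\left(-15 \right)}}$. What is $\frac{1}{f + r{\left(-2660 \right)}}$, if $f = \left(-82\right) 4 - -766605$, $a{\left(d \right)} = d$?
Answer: $\frac{249}{190782247} \approx 1.3052 \cdot 10^{-6}$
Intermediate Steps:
$t = - \frac{12509}{249}$ ($t = \frac{407}{-83} + \frac{680}{-15} = 407 \left(- \frac{1}{83}\right) + 680 \left(- \frac{1}{15}\right) = - \frac{407}{83} - \frac{136}{3} = - \frac{12509}{249} \approx -50.237$)
$f = 766277$ ($f = -328 + 766605 = 766277$)
$r{\left(Q \right)} = - \frac{20726}{249}$ ($r{\left(Q \right)} = - \frac{12509}{249} - 33 = - \frac{20726}{249}$)
$\frac{1}{f + r{\left(-2660 \right)}} = \frac{1}{766277 - \frac{20726}{249}} = \frac{1}{\frac{190782247}{249}} = \frac{249}{190782247}$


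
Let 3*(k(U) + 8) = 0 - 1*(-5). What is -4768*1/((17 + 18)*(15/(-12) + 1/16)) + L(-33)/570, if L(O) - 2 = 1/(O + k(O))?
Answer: 10802707/94164 ≈ 114.72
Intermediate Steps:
k(U) = -19/3 (k(U) = -8 + (0 - 1*(-5))/3 = -8 + (0 + 5)/3 = -8 + (⅓)*5 = -8 + 5/3 = -19/3)
L(O) = 2 + 1/(-19/3 + O) (L(O) = 2 + 1/(O - 19/3) = 2 + 1/(-19/3 + O))
-4768*1/((17 + 18)*(15/(-12) + 1/16)) + L(-33)/570 = -4768*1/((17 + 18)*(15/(-12) + 1/16)) + ((-35 + 6*(-33))/(-19 + 3*(-33)))/570 = -4768*1/(35*(15*(-1/12) + 1*(1/16))) + ((-35 - 198)/(-19 - 99))*(1/570) = -4768*1/(35*(-5/4 + 1/16)) + (-233/(-118))*(1/570) = -4768/(35*(-19/16)) - 1/118*(-233)*(1/570) = -4768/(-665/16) + (233/118)*(1/570) = -4768*(-16/665) + 233/67260 = 76288/665 + 233/67260 = 10802707/94164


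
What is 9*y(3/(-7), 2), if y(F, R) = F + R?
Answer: 99/7 ≈ 14.143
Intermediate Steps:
9*y(3/(-7), 2) = 9*(3/(-7) + 2) = 9*(3*(-1/7) + 2) = 9*(-3/7 + 2) = 9*(11/7) = 99/7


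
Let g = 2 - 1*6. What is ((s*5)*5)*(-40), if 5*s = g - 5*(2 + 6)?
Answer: 8800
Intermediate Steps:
g = -4 (g = 2 - 6 = -4)
s = -44/5 (s = (-4 - 5*(2 + 6))/5 = (-4 - 5*8)/5 = (-4 - 1*40)/5 = (-4 - 40)/5 = (⅕)*(-44) = -44/5 ≈ -8.8000)
((s*5)*5)*(-40) = (-44/5*5*5)*(-40) = -44*5*(-40) = -220*(-40) = 8800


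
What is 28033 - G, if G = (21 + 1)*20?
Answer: 27593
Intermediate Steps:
G = 440 (G = 22*20 = 440)
28033 - G = 28033 - 1*440 = 28033 - 440 = 27593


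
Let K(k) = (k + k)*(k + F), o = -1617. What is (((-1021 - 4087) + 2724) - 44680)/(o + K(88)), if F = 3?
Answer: -47064/14399 ≈ -3.2686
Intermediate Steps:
K(k) = 2*k*(3 + k) (K(k) = (k + k)*(k + 3) = (2*k)*(3 + k) = 2*k*(3 + k))
(((-1021 - 4087) + 2724) - 44680)/(o + K(88)) = (((-1021 - 4087) + 2724) - 44680)/(-1617 + 2*88*(3 + 88)) = ((-5108 + 2724) - 44680)/(-1617 + 2*88*91) = (-2384 - 44680)/(-1617 + 16016) = -47064/14399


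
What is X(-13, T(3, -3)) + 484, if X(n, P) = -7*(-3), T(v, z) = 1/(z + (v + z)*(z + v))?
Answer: 505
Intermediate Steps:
T(v, z) = 1/(z + (v + z)**2) (T(v, z) = 1/(z + (v + z)*(v + z)) = 1/(z + (v + z)**2))
X(n, P) = 21
X(-13, T(3, -3)) + 484 = 21 + 484 = 505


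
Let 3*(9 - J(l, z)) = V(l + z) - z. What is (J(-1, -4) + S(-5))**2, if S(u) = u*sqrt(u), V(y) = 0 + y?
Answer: (28 - 15*I*sqrt(5))**2/9 ≈ -37.889 - 208.7*I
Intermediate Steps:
V(y) = y
S(u) = u**(3/2)
J(l, z) = 9 - l/3 (J(l, z) = 9 - ((l + z) - z)/3 = 9 - l/3)
(J(-1, -4) + S(-5))**2 = ((9 - 1/3*(-1)) + (-5)**(3/2))**2 = ((9 + 1/3) - 5*I*sqrt(5))**2 = (28/3 - 5*I*sqrt(5))**2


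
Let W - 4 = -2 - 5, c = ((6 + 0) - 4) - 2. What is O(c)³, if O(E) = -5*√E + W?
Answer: -27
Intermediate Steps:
c = 0 (c = (6 - 4) - 2 = 2 - 2 = 0)
W = -3 (W = 4 + (-2 - 5) = 4 - 7 = -3)
O(E) = -3 - 5*√E (O(E) = -5*√E - 3 = -3 - 5*√E)
O(c)³ = (-3 - 5*√0)³ = (-3 - 5*0)³ = (-3 + 0)³ = (-3)³ = -27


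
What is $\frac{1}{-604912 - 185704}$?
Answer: $- \frac{1}{790616} \approx -1.2648 \cdot 10^{-6}$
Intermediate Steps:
$\frac{1}{-604912 - 185704} = \frac{1}{-790616} = - \frac{1}{790616}$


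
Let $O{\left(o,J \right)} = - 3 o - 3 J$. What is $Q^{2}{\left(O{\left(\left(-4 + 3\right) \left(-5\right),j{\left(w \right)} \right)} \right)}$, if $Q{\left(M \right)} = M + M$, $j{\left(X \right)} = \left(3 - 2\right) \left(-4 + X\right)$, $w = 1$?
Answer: $144$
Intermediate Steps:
$j{\left(X \right)} = -4 + X$ ($j{\left(X \right)} = 1 \left(-4 + X\right) = -4 + X$)
$O{\left(o,J \right)} = - 3 J - 3 o$
$Q{\left(M \right)} = 2 M$
$Q^{2}{\left(O{\left(\left(-4 + 3\right) \left(-5\right),j{\left(w \right)} \right)} \right)} = \left(2 \left(- 3 \left(-4 + 1\right) - 3 \left(-4 + 3\right) \left(-5\right)\right)\right)^{2} = \left(2 \left(\left(-3\right) \left(-3\right) - 3 \left(\left(-1\right) \left(-5\right)\right)\right)\right)^{2} = \left(2 \left(9 - 15\right)\right)^{2} = \left(2 \left(-6\right)\right)^{2} = \left(-12\right)^{2} = 144$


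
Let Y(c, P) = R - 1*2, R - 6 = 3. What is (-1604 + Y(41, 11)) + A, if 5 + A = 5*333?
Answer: 63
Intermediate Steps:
R = 9 (R = 6 + 3 = 9)
Y(c, P) = 7 (Y(c, P) = 9 - 1*2 = 9 - 2 = 7)
A = 1660 (A = -5 + 5*333 = -5 + 1665 = 1660)
(-1604 + Y(41, 11)) + A = (-1604 + 7) + 1660 = -1597 + 1660 = 63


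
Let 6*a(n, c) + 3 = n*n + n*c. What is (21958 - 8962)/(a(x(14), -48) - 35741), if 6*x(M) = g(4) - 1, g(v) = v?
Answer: -311904/857891 ≈ -0.36357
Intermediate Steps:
x(M) = ½ (x(M) = (4 - 1)/6 = (⅙)*3 = ½)
a(n, c) = -½ + n²/6 + c*n/6 (a(n, c) = -½ + (n*n + n*c)/6 = -½ + (n² + c*n)/6 = -½ + (n²/6 + c*n/6) = -½ + n²/6 + c*n/6)
(21958 - 8962)/(a(x(14), -48) - 35741) = (21958 - 8962)/((-½ + (½)²/6 + (⅙)*(-48)*(½)) - 35741) = 12996/((-½ + (⅙)*(¼) - 4) - 35741) = 12996/((-½ + 1/24 - 4) - 35741) = 12996/(-107/24 - 35741) = 12996/(-857891/24) = 12996*(-24/857891) = -311904/857891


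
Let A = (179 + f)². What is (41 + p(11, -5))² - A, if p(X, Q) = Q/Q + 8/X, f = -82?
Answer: -917589/121 ≈ -7583.4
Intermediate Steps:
p(X, Q) = 1 + 8/X
A = 9409 (A = (179 - 82)² = 97² = 9409)
(41 + p(11, -5))² - A = (41 + (8 + 11)/11)² - 1*9409 = (41 + (1/11)*19)² - 9409 = (41 + 19/11)² - 9409 = (470/11)² - 9409 = 220900/121 - 9409 = -917589/121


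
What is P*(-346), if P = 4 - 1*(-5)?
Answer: -3114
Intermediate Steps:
P = 9 (P = 4 + 5 = 9)
P*(-346) = 9*(-346) = -3114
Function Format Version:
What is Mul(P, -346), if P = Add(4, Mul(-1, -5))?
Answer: -3114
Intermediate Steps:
P = 9 (P = Add(4, 5) = 9)
Mul(P, -346) = Mul(9, -346) = -3114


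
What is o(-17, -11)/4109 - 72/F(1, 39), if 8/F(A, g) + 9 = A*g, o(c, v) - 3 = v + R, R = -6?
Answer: -158492/587 ≈ -270.00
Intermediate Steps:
o(c, v) = -3 + v (o(c, v) = 3 + (v - 6) = 3 + (-6 + v) = -3 + v)
F(A, g) = 8/(-9 + A*g)
o(-17, -11)/4109 - 72/F(1, 39) = (-3 - 11)/4109 - 72/(8/(-9 + 1*39)) = -14*1/4109 - 72/(8/(-9 + 39)) = -2/587 - 72/(8/30) = -2/587 - 72/(8*(1/30)) = -2/587 - 72/4/15 = -2/587 - 72*15/4 = -2/587 - 270 = -158492/587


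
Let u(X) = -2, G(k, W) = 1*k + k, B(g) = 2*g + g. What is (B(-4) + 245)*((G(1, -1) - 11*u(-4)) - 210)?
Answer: -43338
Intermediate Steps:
B(g) = 3*g
G(k, W) = 2*k (G(k, W) = k + k = 2*k)
(B(-4) + 245)*((G(1, -1) - 11*u(-4)) - 210) = (3*(-4) + 245)*((2*1 - 11*(-2)) - 210) = (-12 + 245)*((2 + 22) - 210) = 233*(24 - 210) = 233*(-186) = -43338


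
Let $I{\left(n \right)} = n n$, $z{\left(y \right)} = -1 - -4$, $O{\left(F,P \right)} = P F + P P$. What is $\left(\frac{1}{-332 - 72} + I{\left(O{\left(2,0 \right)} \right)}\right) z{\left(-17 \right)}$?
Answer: $- \frac{3}{404} \approx -0.0074257$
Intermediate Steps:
$O{\left(F,P \right)} = P^{2} + F P$ ($O{\left(F,P \right)} = F P + P^{2} = P^{2} + F P$)
$z{\left(y \right)} = 3$ ($z{\left(y \right)} = -1 + 4 = 3$)
$I{\left(n \right)} = n^{2}$
$\left(\frac{1}{-332 - 72} + I{\left(O{\left(2,0 \right)} \right)}\right) z{\left(-17 \right)} = \left(\frac{1}{-332 - 72} + \left(0 \left(2 + 0\right)\right)^{2}\right) 3 = \left(\frac{1}{-404} + \left(0 \cdot 2\right)^{2}\right) 3 = \left(- \frac{1}{404} + 0^{2}\right) 3 = \left(- \frac{1}{404} + 0\right) 3 = \left(- \frac{1}{404}\right) 3 = - \frac{3}{404}$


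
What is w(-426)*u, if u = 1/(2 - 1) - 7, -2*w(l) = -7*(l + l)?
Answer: 17892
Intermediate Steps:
w(l) = 7*l (w(l) = -(-7)*(l + l)/2 = -(-7)*2*l/2 = -(-7)*l = 7*l)
u = -6 (u = 1/1 - 7 = 1 - 7 = -6)
w(-426)*u = (7*(-426))*(-6) = -2982*(-6) = 17892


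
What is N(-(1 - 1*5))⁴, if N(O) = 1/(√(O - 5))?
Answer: 1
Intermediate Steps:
N(O) = (-5 + O)^(-½) (N(O) = 1/(√(-5 + O)) = (-5 + O)^(-½))
N(-(1 - 1*5))⁴ = ((-5 - (1 - 1*5))^(-½))⁴ = ((-5 - (1 - 5))^(-½))⁴ = ((-5 - 1*(-4))^(-½))⁴ = ((-5 + 4)^(-½))⁴ = ((-1)^(-½))⁴ = (-I)⁴ = 1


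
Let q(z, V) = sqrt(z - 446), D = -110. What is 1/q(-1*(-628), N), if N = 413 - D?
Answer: sqrt(182)/182 ≈ 0.074125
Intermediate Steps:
N = 523 (N = 413 - 1*(-110) = 413 + 110 = 523)
q(z, V) = sqrt(-446 + z)
1/q(-1*(-628), N) = 1/(sqrt(-446 - 1*(-628))) = 1/(sqrt(-446 + 628)) = 1/(sqrt(182)) = sqrt(182)/182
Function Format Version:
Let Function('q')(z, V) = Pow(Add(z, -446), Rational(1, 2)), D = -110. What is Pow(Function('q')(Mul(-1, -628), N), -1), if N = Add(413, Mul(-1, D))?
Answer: Mul(Rational(1, 182), Pow(182, Rational(1, 2))) ≈ 0.074125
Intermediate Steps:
N = 523 (N = Add(413, Mul(-1, -110)) = Add(413, 110) = 523)
Function('q')(z, V) = Pow(Add(-446, z), Rational(1, 2))
Pow(Function('q')(Mul(-1, -628), N), -1) = Pow(Pow(Add(-446, Mul(-1, -628)), Rational(1, 2)), -1) = Pow(Pow(Add(-446, 628), Rational(1, 2)), -1) = Pow(Pow(182, Rational(1, 2)), -1) = Mul(Rational(1, 182), Pow(182, Rational(1, 2)))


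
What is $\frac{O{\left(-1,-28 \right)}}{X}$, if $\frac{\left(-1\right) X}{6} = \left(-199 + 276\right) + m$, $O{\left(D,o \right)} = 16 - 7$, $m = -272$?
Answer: $\frac{1}{130} \approx 0.0076923$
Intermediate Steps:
$O{\left(D,o \right)} = 9$
$X = 1170$ ($X = - 6 \left(\left(-199 + 276\right) - 272\right) = - 6 \left(77 - 272\right) = \left(-6\right) \left(-195\right) = 1170$)
$\frac{O{\left(-1,-28 \right)}}{X} = \frac{9}{1170} = 9 \cdot \frac{1}{1170} = \frac{1}{130}$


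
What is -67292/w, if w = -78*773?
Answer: 33646/30147 ≈ 1.1161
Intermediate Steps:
w = -60294
-67292/w = -67292/(-60294) = -67292*(-1/60294) = 33646/30147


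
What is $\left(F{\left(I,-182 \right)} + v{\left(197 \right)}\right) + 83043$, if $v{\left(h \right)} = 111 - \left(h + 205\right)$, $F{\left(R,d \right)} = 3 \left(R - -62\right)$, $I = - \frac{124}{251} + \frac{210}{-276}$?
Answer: $\frac{957558681}{11546} \approx 82934.0$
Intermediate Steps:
$I = - \frac{14489}{11546}$ ($I = \left(-124\right) \frac{1}{251} + 210 \left(- \frac{1}{276}\right) = - \frac{124}{251} - \frac{35}{46} = - \frac{14489}{11546} \approx -1.2549$)
$F{\left(R,d \right)} = 186 + 3 R$ ($F{\left(R,d \right)} = 3 \left(R + 62\right) = 3 \left(62 + R\right) = 186 + 3 R$)
$v{\left(h \right)} = -94 - h$ ($v{\left(h \right)} = 111 - \left(205 + h\right) = -94 - h$)
$\left(F{\left(I,-182 \right)} + v{\left(197 \right)}\right) + 83043 = \left(\left(186 + 3 \left(- \frac{14489}{11546}\right)\right) - 291\right) + 83043 = \left(\left(186 - \frac{43467}{11546}\right) - 291\right) + 83043 = \left(\frac{2104089}{11546} - 291\right) + 83043 = - \frac{1255797}{11546} + 83043 = \frac{957558681}{11546}$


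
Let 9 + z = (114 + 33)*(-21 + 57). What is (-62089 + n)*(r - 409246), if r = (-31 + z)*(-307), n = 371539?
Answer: -625587214500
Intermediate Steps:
z = 5283 (z = -9 + (114 + 33)*(-21 + 57) = -9 + 147*36 = -9 + 5292 = 5283)
r = -1612364 (r = (-31 + 5283)*(-307) = 5252*(-307) = -1612364)
(-62089 + n)*(r - 409246) = (-62089 + 371539)*(-1612364 - 409246) = 309450*(-2021610) = -625587214500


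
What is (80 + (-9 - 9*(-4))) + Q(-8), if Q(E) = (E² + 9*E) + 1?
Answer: 100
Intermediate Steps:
Q(E) = 1 + E² + 9*E
(80 + (-9 - 9*(-4))) + Q(-8) = (80 + (-9 - 9*(-4))) + (1 + (-8)² + 9*(-8)) = (80 + (-9 + 36)) + (1 + 64 - 72) = (80 + 27) - 7 = 107 - 7 = 100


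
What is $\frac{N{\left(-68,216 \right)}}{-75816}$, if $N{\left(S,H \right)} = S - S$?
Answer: $0$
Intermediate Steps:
$N{\left(S,H \right)} = 0$
$\frac{N{\left(-68,216 \right)}}{-75816} = \frac{0}{-75816} = 0 \left(- \frac{1}{75816}\right) = 0$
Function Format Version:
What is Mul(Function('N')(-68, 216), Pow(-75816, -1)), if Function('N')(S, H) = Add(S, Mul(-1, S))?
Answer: 0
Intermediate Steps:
Function('N')(S, H) = 0
Mul(Function('N')(-68, 216), Pow(-75816, -1)) = Mul(0, Pow(-75816, -1)) = Mul(0, Rational(-1, 75816)) = 0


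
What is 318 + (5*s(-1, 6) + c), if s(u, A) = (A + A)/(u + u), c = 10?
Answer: 298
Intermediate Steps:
s(u, A) = A/u (s(u, A) = (2*A)/((2*u)) = (2*A)*(1/(2*u)) = A/u)
318 + (5*s(-1, 6) + c) = 318 + (5*(6/(-1)) + 10) = 318 + (5*(6*(-1)) + 10) = 318 + (5*(-6) + 10) = 318 + (-30 + 10) = 318 - 20 = 298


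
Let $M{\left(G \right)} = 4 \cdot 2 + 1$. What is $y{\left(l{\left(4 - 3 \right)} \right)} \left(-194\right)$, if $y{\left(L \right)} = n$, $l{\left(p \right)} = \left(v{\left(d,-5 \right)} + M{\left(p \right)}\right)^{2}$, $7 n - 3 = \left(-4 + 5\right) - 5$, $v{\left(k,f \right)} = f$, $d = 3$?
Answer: $\frac{194}{7} \approx 27.714$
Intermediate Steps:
$M{\left(G \right)} = 9$ ($M{\left(G \right)} = 8 + 1 = 9$)
$n = - \frac{1}{7}$ ($n = \frac{3}{7} + \frac{\left(-4 + 5\right) - 5}{7} = \frac{3}{7} + \frac{1 - 5}{7} = \frac{3}{7} + \frac{1}{7} \left(-4\right) = \frac{3}{7} - \frac{4}{7} = - \frac{1}{7} \approx -0.14286$)
$l{\left(p \right)} = 16$ ($l{\left(p \right)} = \left(-5 + 9\right)^{2} = 4^{2} = 16$)
$y{\left(L \right)} = - \frac{1}{7}$
$y{\left(l{\left(4 - 3 \right)} \right)} \left(-194\right) = \left(- \frac{1}{7}\right) \left(-194\right) = \frac{194}{7}$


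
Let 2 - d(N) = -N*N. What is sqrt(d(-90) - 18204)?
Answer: I*sqrt(10102) ≈ 100.51*I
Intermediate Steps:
d(N) = 2 + N**2 (d(N) = 2 - (-1)*N*N = 2 - (-1)*N**2 = 2 + N**2)
sqrt(d(-90) - 18204) = sqrt((2 + (-90)**2) - 18204) = sqrt((2 + 8100) - 18204) = sqrt(8102 - 18204) = sqrt(-10102) = I*sqrt(10102)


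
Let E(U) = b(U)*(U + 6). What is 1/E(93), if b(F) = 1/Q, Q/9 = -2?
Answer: -2/11 ≈ -0.18182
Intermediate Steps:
Q = -18 (Q = 9*(-2) = -18)
b(F) = -1/18 (b(F) = 1/(-18) = -1/18)
E(U) = -⅓ - U/18 (E(U) = -(U + 6)/18 = -(6 + U)/18 = -⅓ - U/18)
1/E(93) = 1/(-⅓ - 1/18*93) = 1/(-⅓ - 31/6) = 1/(-11/2) = -2/11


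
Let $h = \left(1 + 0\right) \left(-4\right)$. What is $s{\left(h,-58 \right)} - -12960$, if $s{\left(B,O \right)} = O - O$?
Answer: $12960$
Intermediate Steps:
$h = -4$ ($h = 1 \left(-4\right) = -4$)
$s{\left(B,O \right)} = 0$
$s{\left(h,-58 \right)} - -12960 = 0 - -12960 = 0 + 12960 = 12960$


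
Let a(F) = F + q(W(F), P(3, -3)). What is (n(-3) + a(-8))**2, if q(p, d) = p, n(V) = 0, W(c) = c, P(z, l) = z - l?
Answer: 256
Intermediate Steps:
a(F) = 2*F (a(F) = F + F = 2*F)
(n(-3) + a(-8))**2 = (0 + 2*(-8))**2 = (0 - 16)**2 = (-16)**2 = 256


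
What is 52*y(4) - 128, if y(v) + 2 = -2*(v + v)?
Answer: -1064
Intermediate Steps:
y(v) = -2 - 4*v (y(v) = -2 - 2*(v + v) = -2 - 4*v)
52*y(4) - 128 = 52*(-2 - 4*4) - 128 = 52*(-2 - 16) - 128 = 52*(-18) - 128 = -936 - 128 = -1064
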